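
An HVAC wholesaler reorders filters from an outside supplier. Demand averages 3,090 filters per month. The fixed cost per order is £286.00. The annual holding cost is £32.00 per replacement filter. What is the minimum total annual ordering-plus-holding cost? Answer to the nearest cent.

Annual demand D = 3,090 × 12 = 37,080.
The optimal lot size = √(2DS/H) = √(2 × 37,080 × 286 / 32) ≈ 814.13.
At Q*, ordering cost (D/Q*)S equals holding cost (Q*/2)H, each = √(DSH/2).
Minimum total = √(2DSH) = √(2 × 37,080 × 286 × 32) ≈ 26052.108.

TC* ≈ £26,052.11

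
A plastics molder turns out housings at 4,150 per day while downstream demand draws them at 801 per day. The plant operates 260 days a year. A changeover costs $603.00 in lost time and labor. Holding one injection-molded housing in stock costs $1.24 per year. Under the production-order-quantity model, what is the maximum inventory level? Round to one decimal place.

Annual demand D = 801 × 260 = 208,260.
Production build-up factor (1 − d/p) = 1 − 801/4,150 = 0.8070.
Q* = √(2DS / (H(1 − d/p))) = √(2 × 208,260 × 603 / (1.24 × 0.8070)).
= √(251,161,560 / 1.0007) ≈ 15842.810.
Maximum inventory = Q*(1 − d/p) = 15842.810 × 0.8070 ≈ 12784.957.

I_max ≈ 12,785.0 housings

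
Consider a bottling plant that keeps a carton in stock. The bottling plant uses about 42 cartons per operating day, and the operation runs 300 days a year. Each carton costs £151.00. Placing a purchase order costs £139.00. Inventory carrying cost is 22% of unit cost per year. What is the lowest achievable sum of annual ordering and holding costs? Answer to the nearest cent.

Annual demand D = 42 × 300 = 12,600.
Holding cost H = 0.22 × £151.00 = £33.2200 per unit per year.
The optimal lot size = √(2DS/H) = √(2 × 12,600 × 139 / 33.22) ≈ 324.72.
At Q*, ordering cost (D/Q*)S equals holding cost (Q*/2)H, each = √(DSH/2).
Minimum total = √(2DSH) = √(2 × 12,600 × 139 × 33.22) ≈ 10787.169.

TC* ≈ £10,787.17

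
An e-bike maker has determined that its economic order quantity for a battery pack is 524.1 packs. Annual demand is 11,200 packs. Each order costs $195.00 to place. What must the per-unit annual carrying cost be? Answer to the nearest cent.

The basic EOQ model gives Q* = √(2DS/H); rearrange for the unknown.
From Q* = √(2DS/H): H = 2DS / Q*² = 2 × 11,200 × 195 / 524.1² = 15.9021.

H ≈ $15.90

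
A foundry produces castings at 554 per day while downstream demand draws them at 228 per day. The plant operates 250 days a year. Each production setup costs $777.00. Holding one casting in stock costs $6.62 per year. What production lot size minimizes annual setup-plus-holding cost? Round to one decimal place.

Q* ≈ 4,768.5 castings

Annual demand D = 228 × 250 = 57,000.
Production build-up factor (1 − d/p) = 1 − 228/554 = 0.5884.
Q* = √(2DS / (H(1 − d/p))) = √(2 × 57,000 × 777 / (6.62 × 0.5884)).
= √(88,578,000 / 3.8955) ≈ 4768.481.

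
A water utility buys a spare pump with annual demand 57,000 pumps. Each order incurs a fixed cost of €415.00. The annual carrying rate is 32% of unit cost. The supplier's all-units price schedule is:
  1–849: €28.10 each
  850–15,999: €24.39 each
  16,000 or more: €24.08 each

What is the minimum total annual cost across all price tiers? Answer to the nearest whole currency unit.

Holding cost per unit per year at price C is H = 0.32·C.
Evaluate total cost at each tier's feasible EOQ or, if the EOQ is below the tier, at the tier's minimum quantity.
Tier 1 (€28.10): EOQ = 2293.8 exceeds tier's upper bound 849, so this tier is dominated.
EOQ at €24.39 = 2462.0 (feasible in tier 2): TC = 57,000×€24.39 + (57,000/2462.0)×415 + (2462.0/2)×0.32×€24.39 = €1,409,445.75.
EOQ at €24.08 = 2477.8 < 16000, so use break Q=16000: TC = 57,000×€24.08 + (57,000/16000.0)×415 + (16000.0/2)×0.32×€24.08 = €1,435,683.24.
Lowest total cost among the candidates is at Q = 2462.0.

TC* ≈ €1,409,446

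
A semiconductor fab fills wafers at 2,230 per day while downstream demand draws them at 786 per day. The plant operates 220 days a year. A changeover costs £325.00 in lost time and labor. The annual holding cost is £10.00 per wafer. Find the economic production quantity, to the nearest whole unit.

Q* ≈ 4,166 wafers

Annual demand D = 786 × 220 = 172,920.
Production build-up factor (1 − d/p) = 1 − 786/2,230 = 0.6475.
Q* = √(2DS / (H(1 − d/p))) = √(2 × 172,920 × 325 / (10 × 0.6475)).
= √(112,398,000 / 6.4753) ≈ 4166.277.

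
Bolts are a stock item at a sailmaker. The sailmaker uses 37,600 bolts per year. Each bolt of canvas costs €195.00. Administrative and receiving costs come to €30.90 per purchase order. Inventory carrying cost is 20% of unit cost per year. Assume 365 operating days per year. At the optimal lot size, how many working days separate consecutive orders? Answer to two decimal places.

T ≈ 2.37 days

Holding cost H = 0.20 × €195.00 = €39.0000 per unit per year.
EOQ = √(2DS/H) = √(2 × 37,600 × 30.9 / 39) ≈ 244.09.
Cycle time = Q*/D × 365 = 244.09 / 37,600 × 365 ≈ 2.370 days.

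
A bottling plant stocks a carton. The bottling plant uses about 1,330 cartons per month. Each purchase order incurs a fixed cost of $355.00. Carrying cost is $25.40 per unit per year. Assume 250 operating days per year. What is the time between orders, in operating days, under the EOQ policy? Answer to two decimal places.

Annual demand D = 1,330 × 12 = 15,960.
The optimal lot size = √(2DS/H) = √(2 × 15,960 × 355 / 25.4) ≈ 667.93.
Cycle time = Q*/D × 250 = 667.93 / 15,960 × 250 ≈ 10.463 days.

T ≈ 10.46 days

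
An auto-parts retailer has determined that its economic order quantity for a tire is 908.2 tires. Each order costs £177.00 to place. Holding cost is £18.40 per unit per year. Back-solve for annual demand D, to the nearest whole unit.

D ≈ 42,872 tires per year

Invert the EOQ relation Q*² = 2DS/H.
From Q* = √(2DS/H): D = Q*²H / (2S) = 908.2² × 18.4 / (2 × 177) = 42872.376.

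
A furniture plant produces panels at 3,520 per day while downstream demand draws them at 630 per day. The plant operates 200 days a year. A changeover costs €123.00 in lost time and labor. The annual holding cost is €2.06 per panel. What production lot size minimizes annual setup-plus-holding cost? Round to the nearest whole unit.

Q* ≈ 4,281 panels

Annual demand D = 630 × 200 = 126,000.
Production build-up factor (1 − d/p) = 1 − 630/3,520 = 0.8210.
Q* = √(2DS / (H(1 − d/p))) = √(2 × 126,000 × 123 / (2.06 × 0.8210)).
= √(30,996,000 / 1.6913) ≈ 4280.964.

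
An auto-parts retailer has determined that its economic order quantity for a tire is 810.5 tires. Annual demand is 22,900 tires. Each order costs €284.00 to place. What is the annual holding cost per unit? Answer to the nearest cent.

H ≈ €19.80

The basic EOQ model gives Q* = √(2DS/H); rearrange for the unknown.
From Q* = √(2DS/H): H = 2DS / Q*² = 2 × 22,900 × 284 / 810.5² = 19.8006.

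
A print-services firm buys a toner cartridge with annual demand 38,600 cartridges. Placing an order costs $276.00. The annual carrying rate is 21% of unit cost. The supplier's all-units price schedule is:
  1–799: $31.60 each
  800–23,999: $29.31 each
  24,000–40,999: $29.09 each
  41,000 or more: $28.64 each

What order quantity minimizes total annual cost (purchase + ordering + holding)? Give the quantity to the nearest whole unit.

Holding cost per unit per year at price C is H = 0.21·C.
For each price level, check whether its EOQ is feasible; otherwise the best quantity at that price is the breakpoint.
Tier 1 ($31.60): EOQ = 1791.9 exceeds tier's upper bound 799, so this tier is dominated.
EOQ at $29.31 = 1860.6 (feasible in tier 2): TC = 38,600×$29.31 + (38,600/1860.6)×276 + (1860.6/2)×0.21×$29.31 = $1,142,817.98.
EOQ at $29.09 = 1867.6 < 24000, so use break Q=24000: TC = 38,600×$29.09 + (38,600/24000.0)×276 + (24000.0/2)×0.21×$29.09 = $1,196,624.70.
EOQ at $28.64 = 1882.2 < 41000, so use break Q=41000: TC = 38,600×$28.64 + (38,600/41000.0)×276 + (41000.0/2)×0.21×$28.64 = $1,229,059.04.
Lowest total cost is $1,142,817.98 at Q = 1860.6.

Q* ≈ 1,861 cartridges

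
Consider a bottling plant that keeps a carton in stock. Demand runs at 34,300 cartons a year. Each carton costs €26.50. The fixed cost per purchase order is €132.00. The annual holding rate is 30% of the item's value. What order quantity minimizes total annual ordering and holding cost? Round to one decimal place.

Q* ≈ 1,067.2 cartons

Holding cost H = 0.30 × €26.50 = €7.9500 per unit per year.
EOQ = √(2DS / H) = √(2 × 34,300 × 132 / 7.95).
= √(9,055,200 / 7.95) = √1,139,018.8679 ≈ 1067.248.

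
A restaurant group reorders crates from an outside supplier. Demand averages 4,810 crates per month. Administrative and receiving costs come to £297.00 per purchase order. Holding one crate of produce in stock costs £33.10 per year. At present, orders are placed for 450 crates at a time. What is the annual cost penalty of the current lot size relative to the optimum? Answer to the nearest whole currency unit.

Extra cost ≈ £11,855 per year

Annual demand D = 4,810 × 12 = 57,720.
EOQ = √(2DS/H) = √(2 × 57,720 × 297 / 33.1) ≈ 1017.75.
Cost at Q* = (D/Q*)S + (Q*/2)H = √(2DSH) ≈ £33,687.62.
Cost at Q = 450: (57,720/450)×297 + (450/2)×33.1 = £38,095.20 + £7,447.50 = £45,542.70.
Excess = £45,542.70 − £33,687.62 = £11,855.08.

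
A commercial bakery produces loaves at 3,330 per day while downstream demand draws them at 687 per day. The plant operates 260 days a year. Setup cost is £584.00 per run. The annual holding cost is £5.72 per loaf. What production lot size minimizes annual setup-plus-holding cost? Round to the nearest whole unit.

Annual demand D = 687 × 260 = 178,620.
Production build-up factor (1 − d/p) = 1 − 687/3,330 = 0.7937.
Q* = √(2DS / (H(1 − d/p))) = √(2 × 178,620 × 584 / (5.72 × 0.7937)).
= √(208,628,160 / 4.5399) ≈ 6778.943.

Q* ≈ 6,779 loaves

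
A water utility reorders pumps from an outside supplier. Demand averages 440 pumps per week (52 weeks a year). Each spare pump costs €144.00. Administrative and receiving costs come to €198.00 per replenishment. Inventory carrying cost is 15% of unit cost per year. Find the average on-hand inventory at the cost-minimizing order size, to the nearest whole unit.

Annual demand D = 440 × 52 = 22,880.
Holding cost H = 0.15 × €144.00 = €21.6000 per unit per year.
Q* = √(2DS/H) = √(2 × 22,880 × 198 / 21.6) ≈ 647.66.
Average inventory = Q*/2 ≈ 647.66 / 2 = 323.831.

Average inventory ≈ 324 pumps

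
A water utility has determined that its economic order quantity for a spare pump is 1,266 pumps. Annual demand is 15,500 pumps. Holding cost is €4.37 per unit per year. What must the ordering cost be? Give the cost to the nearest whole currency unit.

S ≈ €226

Invert the EOQ relation Q*² = 2DS/H.
From Q* = √(2DS/H): S = Q*²H / (2D) = 1,266² × 4.37 / (2 × 15,500) = 225.9369.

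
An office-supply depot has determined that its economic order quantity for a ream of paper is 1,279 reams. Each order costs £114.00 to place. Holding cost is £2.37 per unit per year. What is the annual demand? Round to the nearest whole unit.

Invert the EOQ relation Q*² = 2DS/H.
From Q* = √(2DS/H): D = Q*²H / (2S) = 1,279² × 2.37 / (2 × 114) = 17004.137.

D ≈ 17,004 reams per year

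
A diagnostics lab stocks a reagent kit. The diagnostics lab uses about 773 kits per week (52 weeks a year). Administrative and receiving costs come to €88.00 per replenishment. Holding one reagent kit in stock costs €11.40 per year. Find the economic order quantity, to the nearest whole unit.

Annual demand D = 773 × 52 = 40,196.
EOQ = √(2DS / H) = √(2 × 40,196 × 88 / 11.4).
= √(7,074,496 / 11.4) = √620,569.8246 ≈ 787.763.

Q* ≈ 788 kits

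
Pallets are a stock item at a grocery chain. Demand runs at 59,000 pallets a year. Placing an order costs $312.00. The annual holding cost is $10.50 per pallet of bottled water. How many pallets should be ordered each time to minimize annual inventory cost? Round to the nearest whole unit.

Q* ≈ 1,873 pallets

EOQ = √(2DS / H) = √(2 × 59,000 × 312 / 10.5).
= √(36,816,000 / 10.5) = √3,506,285.7143 ≈ 1872.508.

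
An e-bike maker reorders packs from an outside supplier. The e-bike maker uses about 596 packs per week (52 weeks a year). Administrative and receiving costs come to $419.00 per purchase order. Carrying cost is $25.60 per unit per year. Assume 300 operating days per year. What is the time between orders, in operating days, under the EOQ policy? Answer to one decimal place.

Annual demand D = 596 × 52 = 30,992.
EOQ = √(2DS/H) = √(2 × 30,992 × 419 / 25.6) ≈ 1007.23.
Cycle time = Q*/D × 300 = 1007.23 / 30,992 × 300 ≈ 9.750 days.

T ≈ 9.7 days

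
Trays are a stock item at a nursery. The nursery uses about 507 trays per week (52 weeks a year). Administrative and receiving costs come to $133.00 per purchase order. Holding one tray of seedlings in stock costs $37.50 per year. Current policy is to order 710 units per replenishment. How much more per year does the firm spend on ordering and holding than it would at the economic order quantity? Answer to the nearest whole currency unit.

Annual demand D = 507 × 52 = 26,364.
EOQ = √(2DS/H) = √(2 × 26,364 × 133 / 37.5) ≈ 432.44.
Cost at Q* = (D/Q*)S + (Q*/2)H = √(2DSH) ≈ $16,216.69.
Cost at Q = 710: (26,364/710)×133 + (710/2)×37.5 = $4,938.61 + $13,312.50 = $18,251.11.
Excess = $18,251.11 − $16,216.69 = $2,034.42.

Extra cost ≈ $2,034 per year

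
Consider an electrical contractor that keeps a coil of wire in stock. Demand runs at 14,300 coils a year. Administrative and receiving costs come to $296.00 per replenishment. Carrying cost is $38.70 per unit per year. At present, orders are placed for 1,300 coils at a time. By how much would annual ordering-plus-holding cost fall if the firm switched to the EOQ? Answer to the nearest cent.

EOQ = √(2DS/H) = √(2 × 14,300 × 296 / 38.7) ≈ 467.71.
Cost at Q* = (D/Q*)S + (Q*/2)H = √(2DSH) ≈ $18,100.24.
Cost at Q = 1,300: (14,300/1,300)×296 + (1,300/2)×38.7 = $3,256.00 + $25,155.00 = $28,411.00.
Excess = $28,411.00 − $18,100.24 = $10,310.76.

Extra cost ≈ $10,310.76 per year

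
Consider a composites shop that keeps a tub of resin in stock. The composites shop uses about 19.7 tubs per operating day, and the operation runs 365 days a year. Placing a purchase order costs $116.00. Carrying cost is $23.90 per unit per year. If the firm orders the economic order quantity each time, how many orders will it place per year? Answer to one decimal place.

Annual demand D = 19.7 × 365 = 7,190.5.
Q* = √(2DS/H) = √(2 × 7,190.5 × 116 / 23.9) ≈ 264.19.
Orders per year = D / Q* = 7,190.5 / 264.19 ≈ 27.217.

N ≈ 27.2 orders per year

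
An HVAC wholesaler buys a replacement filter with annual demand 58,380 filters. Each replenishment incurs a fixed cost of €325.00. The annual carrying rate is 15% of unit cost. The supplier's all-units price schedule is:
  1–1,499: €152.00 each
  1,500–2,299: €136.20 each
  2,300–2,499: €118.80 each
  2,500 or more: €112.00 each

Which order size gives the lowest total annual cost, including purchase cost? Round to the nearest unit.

Holding cost per unit per year at price C is H = 0.15·C.
For each price level, check whether its EOQ is feasible; otherwise the best quantity at that price is the breakpoint.
EOQ at €152.00 = 1290.1 (feasible in tier 1): TC = 58,380×€152.00 + (58,380/1290.1)×325 + (1290.1/2)×0.15×€152.00 = €8,903,174.14.
EOQ at €136.20 = 1362.9 < 1500, so use break Q=1500: TC = 58,380×€136.20 + (58,380/1500.0)×325 + (1500.0/2)×0.15×€136.20 = €7,979,327.50.
EOQ at €118.80 = 1459.3 < 2300, so use break Q=2300: TC = 58,380×€118.80 + (58,380/2300.0)×325 + (2300.0/2)×0.15×€118.80 = €6,964,286.35.
EOQ at €112.00 = 1502.9 < 2500, so use break Q=2500: TC = 58,380×€112.00 + (58,380/2500.0)×325 + (2500.0/2)×0.15×€112.00 = €6,567,149.40.
Lowest total cost is €6,567,149.40 at Q = 2500.0.

Q* ≈ 2,500 filters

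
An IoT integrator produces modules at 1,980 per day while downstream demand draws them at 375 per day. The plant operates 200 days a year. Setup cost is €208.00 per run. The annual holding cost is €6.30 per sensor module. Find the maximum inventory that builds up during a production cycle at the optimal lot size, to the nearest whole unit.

Annual demand D = 375 × 200 = 75,000.
Production build-up factor (1 − d/p) = 1 − 375/1,980 = 0.8106.
Q* = √(2DS / (H(1 − d/p))) = √(2 × 75,000 × 208 / (6.3 × 0.8106)).
= √(31,200,000 / 5.1068) ≈ 2471.736.
Maximum inventory = Q*(1 − d/p) = 2471.736 × 0.8106 ≈ 2003.604.

I_max ≈ 2,004 modules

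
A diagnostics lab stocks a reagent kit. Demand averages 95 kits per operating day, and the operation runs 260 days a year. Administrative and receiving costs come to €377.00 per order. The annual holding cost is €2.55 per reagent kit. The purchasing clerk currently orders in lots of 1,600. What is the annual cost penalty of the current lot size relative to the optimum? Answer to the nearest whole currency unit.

Extra cost ≈ €969 per year

Annual demand D = 95 × 260 = 24,700.
EOQ = √(2DS/H) = √(2 × 24,700 × 377 / 2.55) ≈ 2702.49.
Cost at Q* = (D/Q*)S + (Q*/2)H = √(2DSH) ≈ €6,891.35.
Cost at Q = 1,600: (24,700/1,600)×377 + (1,600/2)×2.55 = €5,819.94 + €2,040.00 = €7,859.94.
Excess = €7,859.94 − €6,891.35 = €968.59.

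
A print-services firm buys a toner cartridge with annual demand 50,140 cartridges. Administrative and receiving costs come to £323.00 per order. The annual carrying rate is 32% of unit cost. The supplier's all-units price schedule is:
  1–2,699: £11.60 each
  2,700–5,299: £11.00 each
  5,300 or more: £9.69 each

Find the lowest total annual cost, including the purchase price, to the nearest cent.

Holding cost per unit per year at price C is H = 0.32·C.
Evaluate total cost at each tier's feasible EOQ or, if the EOQ is below the tier, at the tier's minimum quantity.
Tier 1 (£11.60): EOQ = 2954.0 exceeds tier's upper bound 2699, so this tier is dominated.
EOQ at £11.00 = 3033.5 (feasible in tier 2): TC = 50,140×£11.00 + (50,140/3033.5)×323 + (3033.5/2)×0.32×£11.00 = £562,217.75.
EOQ at £9.69 = 3232.0 < 5300, so use break Q=5300: TC = 50,140×£9.69 + (50,140/5300.0)×323 + (5300.0/2)×0.32×£9.69 = £497,129.42.
Lowest total cost among the candidates is at Q = 5300.0.

TC* ≈ £497,129.42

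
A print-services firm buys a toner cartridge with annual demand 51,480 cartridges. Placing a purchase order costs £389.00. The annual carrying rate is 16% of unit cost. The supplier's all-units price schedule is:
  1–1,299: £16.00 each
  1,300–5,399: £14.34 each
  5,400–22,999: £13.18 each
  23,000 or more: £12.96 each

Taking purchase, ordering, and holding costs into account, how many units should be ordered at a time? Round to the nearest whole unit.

Q* ≈ 5,400 cartridges

Holding cost per unit per year at price C is H = 0.16·C.
For each price level, check whether its EOQ is feasible; otherwise the best quantity at that price is the breakpoint.
Tier 1 (£16.00): EOQ = 3955.4 exceeds tier's upper bound 1299, so this tier is dominated.
EOQ at £14.34 = 4178.1 (feasible in tier 2): TC = 51,480×£14.34 + (51,480/4178.1)×389 + (4178.1/2)×0.16×£14.34 = £747,809.34.
EOQ at £13.18 = 4358.0 < 5400, so use break Q=5400: TC = 51,480×£13.18 + (51,480/5400.0)×389 + (5400.0/2)×0.16×£13.18 = £687,908.63.
EOQ at £12.96 = 4394.9 < 23000, so use break Q=23000: TC = 51,480×£12.96 + (51,480/23000.0)×389 + (23000.0/2)×0.16×£12.96 = £691,897.88.
Lowest total cost is £687,908.63 at Q = 5400.0.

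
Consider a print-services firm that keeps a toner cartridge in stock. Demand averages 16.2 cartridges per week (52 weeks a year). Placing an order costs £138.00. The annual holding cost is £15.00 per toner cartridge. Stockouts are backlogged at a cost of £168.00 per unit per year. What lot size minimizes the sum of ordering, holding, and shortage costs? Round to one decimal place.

Annual demand D = 16.2 × 52 = 842.4.
With planned backorders, Q* = √(2DS/H) · √((H+B)/B).
√(2DS/H) = √(2 × 842.4 × 138 / 15) = 124.500.
√((H+B)/B) = √((15+168)/168) = 1.0437.
Q* ≈ 129.939.

Q* ≈ 129.9 cartridges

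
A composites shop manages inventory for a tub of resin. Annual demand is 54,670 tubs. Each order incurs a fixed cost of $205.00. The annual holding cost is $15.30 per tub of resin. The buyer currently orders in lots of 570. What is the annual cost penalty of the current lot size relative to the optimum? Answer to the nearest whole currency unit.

EOQ = √(2DS/H) = √(2 × 54,670 × 205 / 15.3) ≈ 1210.38.
Cost at Q* = (D/Q*)S + (Q*/2)H = √(2DSH) ≈ $18,518.77.
Cost at Q = 570: (54,670/570)×205 + (570/2)×15.3 = $19,662.02 + $4,360.50 = $24,022.52.
Excess = $24,022.52 − $18,518.77 = $5,503.75.

Extra cost ≈ $5,504 per year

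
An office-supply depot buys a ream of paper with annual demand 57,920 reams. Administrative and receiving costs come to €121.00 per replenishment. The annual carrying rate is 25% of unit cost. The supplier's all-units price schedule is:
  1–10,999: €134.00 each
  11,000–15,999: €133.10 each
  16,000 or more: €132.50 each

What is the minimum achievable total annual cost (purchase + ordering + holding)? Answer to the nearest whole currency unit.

Holding cost per unit per year at price C is H = 0.25·C.
For each price level, check whether its EOQ is feasible; otherwise the best quantity at that price is the breakpoint.
EOQ at €134.00 = 646.8 (feasible in tier 1): TC = 57,920×€134.00 + (57,920/646.8)×121 + (646.8/2)×0.25×€134.00 = €7,782,949.27.
EOQ at €133.10 = 649.0 < 11000, so use break Q=11000: TC = 57,920×€133.10 + (57,920/11000.0)×121 + (11000.0/2)×0.25×€133.10 = €7,892,801.62.
EOQ at €132.50 = 650.5 < 16000, so use break Q=16000: TC = 57,920×€132.50 + (57,920/16000.0)×121 + (16000.0/2)×0.25×€132.50 = €7,939,838.02.
Lowest total cost among the candidates is at Q = 646.8.

TC* ≈ €7,782,949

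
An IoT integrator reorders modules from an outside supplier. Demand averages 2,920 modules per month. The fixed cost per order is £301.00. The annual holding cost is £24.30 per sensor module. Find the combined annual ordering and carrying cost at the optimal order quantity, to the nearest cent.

Annual demand D = 2,920 × 12 = 35,040.
Q* = √(2DS/H) = √(2 × 35,040 × 301 / 24.3) ≈ 931.70.
At Q*, ordering cost (D/Q*)S equals holding cost (Q*/2)H, each = √(DSH/2).
Minimum total = √(2DSH) = √(2 × 35,040 × 301 × 24.3) ≈ 22640.365.

TC* ≈ £22,640.37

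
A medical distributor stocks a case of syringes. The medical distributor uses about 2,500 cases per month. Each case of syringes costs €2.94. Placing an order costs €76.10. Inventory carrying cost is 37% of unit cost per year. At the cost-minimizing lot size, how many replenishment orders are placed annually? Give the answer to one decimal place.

Annual demand D = 2,500 × 12 = 30,000.
Holding cost H = 0.37 × €2.94 = €1.0878 per unit per year.
EOQ = √(2DS/H) = √(2 × 30,000 × 76.1 / 1.0878) ≈ 2048.77.
Orders per year = D / Q* = 30,000 / 2048.77 ≈ 14.643.

N ≈ 14.6 orders per year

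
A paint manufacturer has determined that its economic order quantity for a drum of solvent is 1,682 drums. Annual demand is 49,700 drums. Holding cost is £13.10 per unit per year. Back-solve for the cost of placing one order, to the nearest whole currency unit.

Invert the EOQ relation Q*² = 2DS/H.
From Q* = √(2DS/H): S = Q*²H / (2D) = 1,682² × 13.1 / (2 × 49,700) = 372.8524.

S ≈ £373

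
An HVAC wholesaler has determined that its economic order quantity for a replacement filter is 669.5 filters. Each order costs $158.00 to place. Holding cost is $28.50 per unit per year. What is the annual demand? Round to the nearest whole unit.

Squaring Q* = √(2DS/H) gives Q*² = 2DS/H.
From Q* = √(2DS/H): D = Q*²H / (2S) = 669.5² × 28.5 / (2 × 158) = 40425.830.

D ≈ 40,426 filters per year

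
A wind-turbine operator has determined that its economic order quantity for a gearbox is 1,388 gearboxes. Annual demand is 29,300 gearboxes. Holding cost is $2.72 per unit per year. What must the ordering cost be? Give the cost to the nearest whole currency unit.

S ≈ $89

Invert the EOQ relation Q*² = 2DS/H.
From Q* = √(2DS/H): S = Q*²H / (2D) = 1,388² × 2.72 / (2 × 29,300) = 89.4232.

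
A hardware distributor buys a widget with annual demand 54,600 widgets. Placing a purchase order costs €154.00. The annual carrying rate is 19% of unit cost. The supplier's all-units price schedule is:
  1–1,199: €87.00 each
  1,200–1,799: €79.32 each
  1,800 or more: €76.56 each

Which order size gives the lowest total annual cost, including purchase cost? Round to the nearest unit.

Q* ≈ 1,800 widgets

Holding cost per unit per year at price C is H = 0.19·C.
For each price level, check whether its EOQ is feasible; otherwise the best quantity at that price is the breakpoint.
EOQ at €87.00 = 1008.6 (feasible in tier 1): TC = 54,600×€87.00 + (54,600/1008.6)×154 + (1008.6/2)×0.19×€87.00 = €4,766,872.78.
EOQ at €79.32 = 1056.3 < 1200, so use break Q=1200: TC = 54,600×€79.32 + (54,600/1200.0)×154 + (1200.0/2)×0.19×€79.32 = €4,346,921.48.
EOQ at €76.56 = 1075.2 < 1800, so use break Q=1800: TC = 54,600×€76.56 + (54,600/1800.0)×154 + (1800.0/2)×0.19×€76.56 = €4,197,939.09.
Lowest total cost is €4,197,939.09 at Q = 1800.0.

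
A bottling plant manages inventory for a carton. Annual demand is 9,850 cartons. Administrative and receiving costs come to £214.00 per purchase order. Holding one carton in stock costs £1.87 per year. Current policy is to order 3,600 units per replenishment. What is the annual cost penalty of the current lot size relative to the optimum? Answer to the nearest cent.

EOQ = √(2DS/H) = √(2 × 9,850 × 214 / 1.87) ≈ 1501.48.
Cost at Q* = (D/Q*)S + (Q*/2)H = √(2DSH) ≈ £2,807.77.
Cost at Q = 3,600: (9,850/3,600)×214 + (3,600/2)×1.87 = £585.53 + £3,366.00 = £3,951.53.
Excess = £3,951.53 − £2,807.77 = £1,143.76.

Extra cost ≈ £1,143.76 per year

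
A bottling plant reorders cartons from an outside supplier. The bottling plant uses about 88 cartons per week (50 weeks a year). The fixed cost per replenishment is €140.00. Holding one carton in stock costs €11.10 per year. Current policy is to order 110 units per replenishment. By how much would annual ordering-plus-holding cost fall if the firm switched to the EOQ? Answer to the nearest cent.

Extra cost ≈ €2,512.50 per year

Annual demand D = 88 × 50 = 4,400.
EOQ = √(2DS/H) = √(2 × 4,400 × 140 / 11.1) ≈ 333.15.
Cost at Q* = (D/Q*)S + (Q*/2)H = √(2DSH) ≈ €3,698.00.
Cost at Q = 110: (4,400/110)×140 + (110/2)×11.1 = €5,600.00 + €610.50 = €6,210.50.
Excess = €6,210.50 − €3,698.00 = €2,512.50.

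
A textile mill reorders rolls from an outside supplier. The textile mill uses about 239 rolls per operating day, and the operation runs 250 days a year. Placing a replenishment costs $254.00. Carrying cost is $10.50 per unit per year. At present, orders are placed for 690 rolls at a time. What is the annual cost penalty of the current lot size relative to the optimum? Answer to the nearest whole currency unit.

Extra cost ≈ $7,765 per year

Annual demand D = 239 × 250 = 59,750.
EOQ = √(2DS/H) = √(2 × 59,750 × 254 / 10.5) ≈ 1700.22.
Cost at Q* = (D/Q*)S + (Q*/2)H = √(2DSH) ≈ $17,852.35.
Cost at Q = 690: (59,750/690)×254 + (690/2)×10.5 = $21,994.93 + $3,622.50 = $25,617.43.
Excess = $25,617.43 − $17,852.35 = $7,765.07.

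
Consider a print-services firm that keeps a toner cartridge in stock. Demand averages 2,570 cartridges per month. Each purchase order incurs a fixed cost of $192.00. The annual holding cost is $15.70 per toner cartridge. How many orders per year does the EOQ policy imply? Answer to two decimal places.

N ≈ 35.51 orders per year

Annual demand D = 2,570 × 12 = 30,840.
Q* = √(2DS/H) = √(2 × 30,840 × 192 / 15.7) ≈ 868.51.
Orders per year = D / Q* = 30,840 / 868.51 ≈ 35.509.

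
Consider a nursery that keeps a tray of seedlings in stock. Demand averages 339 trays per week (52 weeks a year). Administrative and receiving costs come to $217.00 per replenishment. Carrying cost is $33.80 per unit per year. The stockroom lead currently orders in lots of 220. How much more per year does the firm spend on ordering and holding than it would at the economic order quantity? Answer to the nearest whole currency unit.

Annual demand D = 339 × 52 = 17,628.
EOQ = √(2DS/H) = √(2 × 17,628 × 217 / 33.8) ≈ 475.76.
Cost at Q* = (D/Q*)S + (Q*/2)H = √(2DSH) ≈ $16,080.69.
Cost at Q = 220: (17,628/220)×217 + (220/2)×33.8 = $17,387.62 + $3,718.00 = $21,105.62.
Excess = $21,105.62 − $16,080.69 = $5,024.93.

Extra cost ≈ $5,025 per year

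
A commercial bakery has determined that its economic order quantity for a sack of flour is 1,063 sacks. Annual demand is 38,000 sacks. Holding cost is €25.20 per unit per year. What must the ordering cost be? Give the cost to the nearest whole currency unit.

S ≈ €375

The basic EOQ model gives Q* = √(2DS/H); rearrange for the unknown.
From Q* = √(2DS/H): S = Q*²H / (2D) = 1,063² × 25.2 / (2 × 38,000) = 374.6739.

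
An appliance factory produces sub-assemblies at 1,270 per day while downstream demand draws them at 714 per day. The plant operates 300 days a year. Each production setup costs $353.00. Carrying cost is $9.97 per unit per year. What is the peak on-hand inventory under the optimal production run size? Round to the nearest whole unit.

I_max ≈ 2,577 sub-assemblies

Annual demand D = 714 × 300 = 214,200.
Production build-up factor (1 − d/p) = 1 − 714/1,270 = 0.4378.
Q* = √(2DS / (H(1 − d/p))) = √(2 × 214,200 × 353 / (9.97 × 0.4378)).
= √(151,225,200 / 4.3648) ≈ 5886.118.
Maximum inventory = Q*(1 − d/p) = 5886.118 × 0.4378 ≈ 2576.915.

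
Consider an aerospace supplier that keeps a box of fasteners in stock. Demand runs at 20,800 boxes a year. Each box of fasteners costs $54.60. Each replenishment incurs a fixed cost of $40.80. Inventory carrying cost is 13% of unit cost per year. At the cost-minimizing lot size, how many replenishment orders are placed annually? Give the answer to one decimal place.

Holding cost H = 0.13 × $54.60 = $7.0980 per unit per year.
EOQ = √(2DS/H) = √(2 × 20,800 × 40.8 / 7.098) ≈ 489.00.
Orders per year = D / Q* = 20,800 / 489.00 ≈ 42.536.

N ≈ 42.5 orders per year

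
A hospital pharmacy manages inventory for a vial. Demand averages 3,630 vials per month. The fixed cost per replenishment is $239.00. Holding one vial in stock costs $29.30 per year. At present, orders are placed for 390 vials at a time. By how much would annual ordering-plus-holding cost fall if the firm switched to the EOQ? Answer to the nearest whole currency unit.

Extra cost ≈ $7,708 per year

Annual demand D = 3,630 × 12 = 43,560.
EOQ = √(2DS/H) = √(2 × 43,560 × 239 / 29.3) ≈ 842.99.
Cost at Q* = (D/Q*)S + (Q*/2)H = √(2DSH) ≈ $24,699.70.
Cost at Q = 390: (43,560/390)×239 + (390/2)×29.3 = $26,694.46 + $5,713.50 = $32,407.96.
Excess = $32,407.96 − $24,699.70 = $7,708.26.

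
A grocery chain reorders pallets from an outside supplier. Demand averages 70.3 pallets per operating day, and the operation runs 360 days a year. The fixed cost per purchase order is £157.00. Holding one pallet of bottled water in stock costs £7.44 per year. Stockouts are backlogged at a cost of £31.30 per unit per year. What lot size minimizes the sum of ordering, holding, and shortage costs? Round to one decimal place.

Q* ≈ 1,149.8 pallets

Annual demand D = 70.3 × 360 = 25,308.
With planned backorders, Q* = √(2DS/H) · √((H+B)/B).
√(2DS/H) = √(2 × 25,308 × 157 / 7.44) = 1033.492.
√((H+B)/B) = √((7.44+31.3)/31.3) = 1.1125.
Q* ≈ 1149.780.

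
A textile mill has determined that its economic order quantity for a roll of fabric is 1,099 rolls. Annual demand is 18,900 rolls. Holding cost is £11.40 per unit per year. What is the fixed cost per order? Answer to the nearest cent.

Squaring Q* = √(2DS/H) gives Q*² = 2DS/H.
From Q* = √(2DS/H): S = Q*²H / (2D) = 1,099² × 11.4 / (2 × 18,900) = 364.2574.

S ≈ £364.26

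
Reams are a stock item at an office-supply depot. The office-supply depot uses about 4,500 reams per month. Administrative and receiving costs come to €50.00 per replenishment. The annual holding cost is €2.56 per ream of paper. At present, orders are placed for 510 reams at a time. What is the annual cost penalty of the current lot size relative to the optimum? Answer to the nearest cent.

Annual demand D = 4,500 × 12 = 54,000.
EOQ = √(2DS/H) = √(2 × 54,000 × 50 / 2.56) ≈ 1452.37.
Cost at Q* = (D/Q*)S + (Q*/2)H = √(2DSH) ≈ €3,718.06.
Cost at Q = 510: (54,000/510)×50 + (510/2)×2.56 = €5,294.12 + €652.80 = €5,946.92.
Excess = €5,946.92 − €3,718.06 = €2,228.85.

Extra cost ≈ €2,228.85 per year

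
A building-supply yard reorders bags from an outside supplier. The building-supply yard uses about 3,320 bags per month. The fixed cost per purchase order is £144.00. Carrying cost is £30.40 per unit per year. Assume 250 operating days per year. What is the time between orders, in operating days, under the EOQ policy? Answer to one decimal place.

Annual demand D = 3,320 × 12 = 39,840.
Q* = √(2DS/H) = √(2 × 39,840 × 144 / 30.4) ≈ 614.35.
Cycle time = Q*/D × 250 = 614.35 / 39,840 × 250 ≈ 3.855 days.

T ≈ 3.9 days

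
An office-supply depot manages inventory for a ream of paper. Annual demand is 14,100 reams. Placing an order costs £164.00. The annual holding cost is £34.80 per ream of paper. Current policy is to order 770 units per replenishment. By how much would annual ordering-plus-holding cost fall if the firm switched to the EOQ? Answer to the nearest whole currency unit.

Extra cost ≈ £3,715 per year

EOQ = √(2DS/H) = √(2 × 14,100 × 164 / 34.8) ≈ 364.55.
Cost at Q* = (D/Q*)S + (Q*/2)H = √(2DSH) ≈ £12,686.33.
Cost at Q = 770: (14,100/770)×164 + (770/2)×34.8 = £3,003.12 + £13,398.00 = £16,401.12.
Excess = £16,401.12 − £12,686.33 = £3,714.78.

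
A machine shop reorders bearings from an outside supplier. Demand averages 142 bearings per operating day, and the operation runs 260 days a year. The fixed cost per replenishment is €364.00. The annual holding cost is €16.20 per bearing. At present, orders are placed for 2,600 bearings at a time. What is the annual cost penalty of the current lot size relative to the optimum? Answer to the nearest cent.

Extra cost ≈ €5,362.09 per year

Annual demand D = 142 × 260 = 36,920.
EOQ = √(2DS/H) = √(2 × 36,920 × 364 / 16.2) ≈ 1288.07.
Cost at Q* = (D/Q*)S + (Q*/2)H = √(2DSH) ≈ €20,866.71.
Cost at Q = 2,600: (36,920/2,600)×364 + (2,600/2)×16.2 = €5,168.80 + €21,060.00 = €26,228.80.
Excess = €26,228.80 − €20,866.71 = €5,362.09.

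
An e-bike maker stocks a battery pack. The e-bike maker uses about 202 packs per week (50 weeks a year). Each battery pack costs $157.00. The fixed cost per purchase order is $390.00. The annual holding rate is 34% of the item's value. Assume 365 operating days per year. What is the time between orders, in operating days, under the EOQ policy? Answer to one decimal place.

Annual demand D = 202 × 50 = 10,100.
Holding cost H = 0.34 × $157.00 = $53.3800 per unit per year.
EOQ = √(2DS/H) = √(2 × 10,100 × 390 / 53.38) ≈ 384.17.
Cycle time = Q*/D × 365 = 384.17 / 10,100 × 365 ≈ 13.883 days.

T ≈ 13.9 days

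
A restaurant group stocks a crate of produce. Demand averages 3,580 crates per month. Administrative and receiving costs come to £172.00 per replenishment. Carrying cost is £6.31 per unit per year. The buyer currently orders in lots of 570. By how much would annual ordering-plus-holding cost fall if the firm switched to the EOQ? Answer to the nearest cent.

Extra cost ≈ £5,105.08 per year

Annual demand D = 3,580 × 12 = 42,960.
EOQ = √(2DS/H) = √(2 × 42,960 × 172 / 6.31) ≈ 1530.37.
Cost at Q* = (D/Q*)S + (Q*/2)H = √(2DSH) ≈ £9,656.64.
Cost at Q = 570: (42,960/570)×172 + (570/2)×6.31 = £12,963.37 + £1,798.35 = £14,761.72.
Excess = £14,761.72 − £9,656.64 = £5,105.08.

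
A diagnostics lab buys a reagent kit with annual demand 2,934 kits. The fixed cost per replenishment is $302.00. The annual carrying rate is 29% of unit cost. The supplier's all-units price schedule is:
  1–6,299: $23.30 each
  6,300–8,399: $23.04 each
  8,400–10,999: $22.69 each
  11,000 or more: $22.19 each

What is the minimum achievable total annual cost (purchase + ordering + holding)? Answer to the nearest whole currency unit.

TC* ≈ $71,823

Holding cost per unit per year at price C is H = 0.29·C.
Evaluate total cost at each tier's feasible EOQ or, if the EOQ is below the tier, at the tier's minimum quantity.
EOQ at $23.30 = 512.1 (feasible in tier 1): TC = 2,934×$23.30 + (2,934/512.1)×302 + (512.1/2)×0.29×$23.30 = $71,822.59.
EOQ at $23.04 = 515.0 < 6300, so use break Q=6300: TC = 2,934×$23.04 + (2,934/6300.0)×302 + (6300.0/2)×0.29×$23.04 = $88,787.05.
EOQ at $22.69 = 519.0 < 8400, so use break Q=8400: TC = 2,934×$22.69 + (2,934/8400.0)×302 + (8400.0/2)×0.29×$22.69 = $94,314.36.
EOQ at $22.19 = 524.8 < 11000, so use break Q=11000: TC = 2,934×$22.19 + (2,934/11000.0)×302 + (11000.0/2)×0.29×$22.19 = $100,579.06.
Lowest total cost among the candidates is at Q = 512.1.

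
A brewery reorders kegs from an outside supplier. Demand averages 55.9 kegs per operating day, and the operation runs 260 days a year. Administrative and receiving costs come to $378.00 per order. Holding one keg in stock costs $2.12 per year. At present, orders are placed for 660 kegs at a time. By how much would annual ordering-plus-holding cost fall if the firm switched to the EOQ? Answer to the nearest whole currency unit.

Extra cost ≈ $4,197 per year

Annual demand D = 55.9 × 260 = 14,534.
EOQ = √(2DS/H) = √(2 × 14,534 × 378 / 2.12) ≈ 2276.59.
Cost at Q* = (D/Q*)S + (Q*/2)H = √(2DSH) ≈ $4,826.38.
Cost at Q = 660: (14,534/660)×378 + (660/2)×2.12 = $8,324.02 + $699.60 = $9,023.62.
Excess = $9,023.62 − $4,826.38 = $4,197.24.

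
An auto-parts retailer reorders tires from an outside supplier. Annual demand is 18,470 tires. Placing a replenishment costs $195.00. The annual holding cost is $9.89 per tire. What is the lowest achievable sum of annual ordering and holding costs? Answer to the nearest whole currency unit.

Q* = √(2DS/H) = √(2 × 18,470 × 195 / 9.89) ≈ 853.43.
At Q*, ordering cost (D/Q*)S equals holding cost (Q*/2)H, each = √(DSH/2).
Minimum total = √(2DSH) = √(2 × 18,470 × 195 × 9.89) ≈ 8440.417.

TC* ≈ $8,440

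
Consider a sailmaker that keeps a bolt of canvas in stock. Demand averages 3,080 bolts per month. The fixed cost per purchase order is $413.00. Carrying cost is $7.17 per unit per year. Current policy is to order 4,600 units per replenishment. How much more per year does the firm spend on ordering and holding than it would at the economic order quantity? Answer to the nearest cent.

Extra cost ≈ $5,014.34 per year

Annual demand D = 3,080 × 12 = 36,960.
EOQ = √(2DS/H) = √(2 × 36,960 × 413 / 7.17) ≈ 2063.46.
Cost at Q* = (D/Q*)S + (Q*/2)H = √(2DSH) ≈ $14,795.02.
Cost at Q = 4,600: (36,960/4,600)×413 + (4,600/2)×7.17 = $3,318.37 + $16,491.00 = $19,809.37.
Excess = $19,809.37 − $14,795.02 = $5,014.34.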